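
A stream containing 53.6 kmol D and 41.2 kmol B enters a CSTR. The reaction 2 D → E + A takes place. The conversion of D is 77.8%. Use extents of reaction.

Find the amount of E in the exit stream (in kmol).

D reacted = 0.778 × 53.6 = 41.7 kmol; ν_D = −2, so ξ = 41.7/2 = 20.85 kmol.
Outlet amounts (n = n₀ + ν ξ):
  D: 53.6 − 2(20.85) = 11.9
  E: 0 + 1(20.85) = 20.85
  A: 0 + 1(20.85) = 20.85
  B: 41.2 (inert)

20.9 kmol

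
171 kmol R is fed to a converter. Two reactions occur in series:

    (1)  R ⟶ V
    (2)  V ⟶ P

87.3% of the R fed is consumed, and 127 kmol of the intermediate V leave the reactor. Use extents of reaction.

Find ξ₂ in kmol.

Conversion of R: R consumed = 1ξ₁ = 0.873 × 171 → ξ₁ = 149.3 kmol.
V balance: n_V = 0 + 1ξ₁ − 1ξ₂ = 127 → ξ₂ = (1·149.3 − 127)/1 = 22.28 kmol.
Outlet amounts (n = n₀ + Σ ν·ξ):
  R: 171 − 1(149.3) = 21.72
  V: 0 + 1(149.3) − 1(22.28) = 127
  P: 0 + 1(22.28) = 22.28

ξ₂ = 22.3 kmol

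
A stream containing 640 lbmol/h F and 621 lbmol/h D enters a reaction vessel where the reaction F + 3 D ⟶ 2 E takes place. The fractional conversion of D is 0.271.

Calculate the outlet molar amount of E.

D reacted = 0.271 × 621 = 168.3 lbmol/h; ν_D = −3, so ξ = 168.3/3 = 56.1 lbmol/h.
Outlet amounts (n = n₀ + ν ξ):
  F: 640 − 1(56.1) = 583.9
  D: 621 − 3(56.1) = 452.7
  E: 0 + 2(56.1) = 112.2

112 lbmol/h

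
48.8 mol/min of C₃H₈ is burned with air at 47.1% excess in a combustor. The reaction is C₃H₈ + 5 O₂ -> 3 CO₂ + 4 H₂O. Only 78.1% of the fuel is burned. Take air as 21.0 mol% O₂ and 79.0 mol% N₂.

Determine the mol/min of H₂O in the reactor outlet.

152 mol/min

Stoichiometric O₂ = 5 × 48.8 = 244 mol/min; O₂ fed = 244 × 1.471 = 358.9 mol/min.
N₂ fed = 358.9 × 79/21 = 1350 mol/min.
Fuel reacted = 0.781 × 48.8 → ξ = 38.11 mol/min.
Outlet (n = n₀ + ν ξ):
  C₃H₈: 48.8 − 1(38.11) = 10.69
  O₂: 358.9 − 5(38.11) = 168.4
  N₂: 1350 (inert)
  CO₂: 0 + 3(38.11) = 114.3
  H₂O: 0 + 4(38.11) = 152.5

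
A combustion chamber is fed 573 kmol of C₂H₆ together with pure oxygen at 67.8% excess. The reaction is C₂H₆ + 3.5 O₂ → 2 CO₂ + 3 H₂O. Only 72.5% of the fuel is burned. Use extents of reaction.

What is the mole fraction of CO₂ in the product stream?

Stoichiometric O₂ = 3.5 × 573 = 2006 kmol; O₂ fed = 2006 × 1.678 = 3365 kmol.
Fuel reacted = 0.725 × 573 → ξ = 415.4 kmol.
Outlet (n = n₀ + ν ξ):
  C₂H₆: 573 − 1(415.4) = 157.6
  O₂: 3365 − 3.5(415.4) = 1911
  CO₂: 0 + 2(415.4) = 830.9
  H₂O: 0 + 3(415.4) = 1246
Total out = 4146 kmol; y_CO₂ = 830.9 / 4146 = 0.2004.

0.2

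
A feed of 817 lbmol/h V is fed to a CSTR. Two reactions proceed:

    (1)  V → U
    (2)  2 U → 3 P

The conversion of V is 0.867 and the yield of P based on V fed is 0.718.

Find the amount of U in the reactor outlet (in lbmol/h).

317 lbmol/h

Conversion of V: V consumed = 1ξ₁ = 0.867 × 817 → ξ₁ = 708.3 lbmol/h.
Yield of P: 3ξ₂ / 817 = 0.718 → ξ₂ = 195.5 lbmol/h.
Outlet amounts (n = n₀ + Σ ν·ξ):
  V: 817 − 1(708.3) = 108.7
  U: 0 + 1(708.3) − 2(195.5) = 317.3
  P: 0 + 3(195.5) = 586.6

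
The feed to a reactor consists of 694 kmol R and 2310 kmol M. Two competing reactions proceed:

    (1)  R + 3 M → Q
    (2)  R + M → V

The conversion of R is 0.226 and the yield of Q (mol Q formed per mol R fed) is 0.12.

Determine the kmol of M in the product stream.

Yield of Q: 1ξ₁ / 694 = 0.12 → ξ₁ = 83.28 kmol.
Conversion of R: 1ξ₁ + 1ξ₂ = 0.226 × 694 = 156.8 → ξ₂ = 73.56 kmol.
Outlet amounts (n = n₀ + Σ ν·ξ):
  R: 694 − 1(83.28) − 1(73.56) = 537.2
  M: 2310 − 3(83.28) − 1(73.56) = 1987
  Q: 0 + 1(83.28) = 83.28
  V: 0 + 1(73.56) = 73.56

1990 kmol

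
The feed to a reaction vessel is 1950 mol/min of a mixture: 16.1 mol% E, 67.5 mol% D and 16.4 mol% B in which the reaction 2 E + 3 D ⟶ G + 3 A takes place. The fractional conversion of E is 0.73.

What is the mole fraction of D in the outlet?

0.53

E reacted = 0.73 × 314 = 229.2 mol/min; ν_E = −2, so ξ = 229.2/2 = 114.6 mol/min.
Outlet amounts (n = n₀ + ν ξ):
  E: 314 − 2(114.6) = 84.77
  D: 1316 − 3(114.6) = 972.5
  G: 0 + 1(114.6) = 114.6
  A: 0 + 3(114.6) = 343.8
  B: 319.8 (inert)
Total out = 1835 mol/min; y_D = 972.5 / 1835 = 0.5298.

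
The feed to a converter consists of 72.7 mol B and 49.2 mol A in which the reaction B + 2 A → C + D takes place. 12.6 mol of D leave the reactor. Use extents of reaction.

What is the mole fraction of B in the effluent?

0.55

For D: n = n₀ + 1ξ → 12.6 = 0 + 1ξ, giving ξ = 12.6 mol.
Outlet amounts (n = n₀ + ν ξ):
  B: 72.7 − 1(12.6) = 60.1
  A: 49.2 − 2(12.6) = 24
  C: 0 + 1(12.6) = 12.6
  D: 0 + 1(12.6) = 12.6
Total out = 109.3 mol; y_B = 60.1 / 109.3 = 0.5499.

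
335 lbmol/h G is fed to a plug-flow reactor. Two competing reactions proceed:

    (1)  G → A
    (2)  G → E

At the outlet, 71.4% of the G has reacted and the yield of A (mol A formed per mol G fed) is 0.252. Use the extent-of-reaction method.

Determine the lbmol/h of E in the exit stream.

Yield of A: 1ξ₁ / 335 = 0.252 → ξ₁ = 84.42 lbmol/h.
Conversion of G: 1ξ₁ + 1ξ₂ = 0.714 × 335 = 239.2 → ξ₂ = 154.8 lbmol/h.
Outlet amounts (n = n₀ + Σ ν·ξ):
  G: 335 − 1(84.42) − 1(154.8) = 95.81
  A: 0 + 1(84.42) = 84.42
  E: 0 + 1(154.8) = 154.8

155 lbmol/h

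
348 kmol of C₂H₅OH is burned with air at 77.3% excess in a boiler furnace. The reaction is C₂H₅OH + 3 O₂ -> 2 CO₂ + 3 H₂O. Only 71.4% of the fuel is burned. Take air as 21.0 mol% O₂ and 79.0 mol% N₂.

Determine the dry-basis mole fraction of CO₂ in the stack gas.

0.0573

Stoichiometric O₂ = 3 × 348 = 1044 kmol; O₂ fed = 1044 × 1.773 = 1851 kmol.
N₂ fed = 1851 × 79/21 = 6963 kmol.
Fuel reacted = 0.714 × 348 → ξ = 248.5 kmol.
Outlet (n = n₀ + ν ξ):
  C₂H₅OH: 348 − 1(248.5) = 99.53
  O₂: 1851 − 3(248.5) = 1106
  N₂: 6963 (inert)
  CO₂: 0 + 2(248.5) = 496.9
  H₂O: 0 + 3(248.5) = 745.4
Dry total = 8665 kmol; y_CO₂ (dry) = 496.9 / 8665 = 0.05735.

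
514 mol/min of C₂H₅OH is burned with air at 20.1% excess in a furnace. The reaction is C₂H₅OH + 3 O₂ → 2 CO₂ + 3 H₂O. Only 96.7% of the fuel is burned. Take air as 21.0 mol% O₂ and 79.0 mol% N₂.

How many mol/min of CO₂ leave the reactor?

Stoichiometric O₂ = 3 × 514 = 1542 mol/min; O₂ fed = 1542 × 1.201 = 1852 mol/min.
N₂ fed = 1852 × 79/21 = 6967 mol/min.
Fuel reacted = 0.967 × 514 → ξ = 497 mol/min.
Outlet (n = n₀ + ν ξ):
  C₂H₅OH: 514 − 1(497) = 16.96
  O₂: 1852 − 3(497) = 360.8
  N₂: 6967 (inert)
  CO₂: 0 + 2(497) = 994.1
  H₂O: 0 + 3(497) = 1491

994 mol/min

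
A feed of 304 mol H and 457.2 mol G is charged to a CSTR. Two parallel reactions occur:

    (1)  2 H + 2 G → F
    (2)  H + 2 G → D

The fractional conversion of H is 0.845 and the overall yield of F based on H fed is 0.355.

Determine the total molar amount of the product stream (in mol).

355 mol

Yield of F: 1ξ₁ / 304 = 0.355 → ξ₁ = 107.9 mol.
Conversion of H: 2ξ₁ + 1ξ₂ = 0.845 × 304 = 256.9 → ξ₂ = 41.04 mol.
Outlet amounts (n = n₀ + Σ ν·ξ):
  H: 304 − 2(107.9) − 1(41.04) = 47.12
  G: 457.2 − 2(107.9) − 2(41.04) = 159.3
  F: 0 + 1(107.9) = 107.9
  D: 0 + 1(41.04) = 41.04
Total out = 47.12 + 159.3 + 107.9 + 41.04 = 355.4 mol.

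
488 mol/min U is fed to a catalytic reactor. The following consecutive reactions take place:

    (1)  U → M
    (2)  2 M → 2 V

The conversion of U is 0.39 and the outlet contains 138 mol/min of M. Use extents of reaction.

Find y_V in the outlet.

0.107

Conversion of U: U consumed = 1ξ₁ = 0.39 × 488 → ξ₁ = 190.3 mol/min.
M balance: n_M = 0 + 1ξ₁ − 2ξ₂ = 138 → ξ₂ = (1·190.3 − 138)/2 = 26.16 mol/min.
Outlet amounts (n = n₀ + Σ ν·ξ):
  U: 488 − 1(190.3) = 297.7
  M: 0 + 1(190.3) − 2(26.16) = 138
  V: 0 + 2(26.16) = 52.32
Total out = 488 mol/min; y_V = 52.32 / 488 = 0.1072.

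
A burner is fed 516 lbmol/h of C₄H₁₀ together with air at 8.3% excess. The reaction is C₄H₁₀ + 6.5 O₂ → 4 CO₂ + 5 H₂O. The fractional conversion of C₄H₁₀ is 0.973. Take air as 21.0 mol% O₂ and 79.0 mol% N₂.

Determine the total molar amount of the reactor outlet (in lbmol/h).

18600 lbmol/h

Stoichiometric O₂ = 6.5 × 516 = 3354 lbmol/h; O₂ fed = 3354 × 1.083 = 3632 lbmol/h.
N₂ fed = 3632 × 79/21 = 13660 lbmol/h.
Fuel reacted = 0.973 × 516 → ξ = 502.1 lbmol/h.
Outlet (n = n₀ + ν ξ):
  C₄H₁₀: 516 − 1(502.1) = 13.93
  O₂: 3632 − 6.5(502.1) = 368.9
  N₂: 13660 (inert)
  CO₂: 0 + 4(502.1) = 2008
  H₂O: 0 + 5(502.1) = 2510
Total out = 13.93 + 368.9 + 13660 + 2008 + 2510 = 18570 lbmol/h.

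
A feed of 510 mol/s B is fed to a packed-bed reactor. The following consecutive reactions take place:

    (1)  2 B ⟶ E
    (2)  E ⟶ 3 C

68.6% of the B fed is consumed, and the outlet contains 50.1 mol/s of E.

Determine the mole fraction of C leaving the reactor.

0.64

Conversion of B: B consumed = 2ξ₁ = 0.686 × 510 → ξ₁ = 174.9 mol/s.
E balance: n_E = 0 + 1ξ₁ − 1ξ₂ = 50.1 → ξ₂ = (1·174.9 − 50.1)/1 = 124.8 mol/s.
Outlet amounts (n = n₀ + Σ ν·ξ):
  B: 510 − 2(174.9) = 160.1
  E: 0 + 1(174.9) − 1(124.8) = 50.1
  C: 0 + 3(124.8) = 374.5
Total out = 584.7 mol/s; y_C = 374.5 / 584.7 = 0.6404.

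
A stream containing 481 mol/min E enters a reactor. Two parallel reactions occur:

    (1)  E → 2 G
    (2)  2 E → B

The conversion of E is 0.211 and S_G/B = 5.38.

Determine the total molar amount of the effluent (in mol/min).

518 mol/min

Conversion of E: E consumed = 0.211 × 481 = 101.5 mol/min = 1ξ₁ + 2ξ₂.
Selectivity: 2ξ₁ / (1ξ₂) = 5.38 → ξ₁ = 2.69 ξ₂.
Substitute: (1·2.69 + 2) ξ₂ = 101.5 → ξ₂ = 21.64 mol/min, ξ₁ = 58.21 mol/min.
Outlet amounts (n = n₀ + Σ ν·ξ):
  E: 481 − 1(58.21) − 2(21.64) = 379.5
  G: 0 + 2(58.21) = 116.4
  B: 0 + 1(21.64) = 21.64
Total out = 379.5 + 116.4 + 21.64 = 517.6 mol/min.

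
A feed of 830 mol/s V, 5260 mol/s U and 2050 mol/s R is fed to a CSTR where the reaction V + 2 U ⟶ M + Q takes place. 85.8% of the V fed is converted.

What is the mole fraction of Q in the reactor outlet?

0.0959

V reacted = 0.858 × 830 = 712.1 mol/s; ν_V = −1, so ξ = 712.1/1 = 712.1 mol/s.
Outlet amounts (n = n₀ + ν ξ):
  V: 830 − 1(712.1) = 117.9
  U: 5260 − 2(712.1) = 3836
  M: 0 + 1(712.1) = 712.1
  Q: 0 + 1(712.1) = 712.1
  R: 2050 (inert)
Total out = 7428 mol/s; y_Q = 712.1 / 7428 = 0.09587.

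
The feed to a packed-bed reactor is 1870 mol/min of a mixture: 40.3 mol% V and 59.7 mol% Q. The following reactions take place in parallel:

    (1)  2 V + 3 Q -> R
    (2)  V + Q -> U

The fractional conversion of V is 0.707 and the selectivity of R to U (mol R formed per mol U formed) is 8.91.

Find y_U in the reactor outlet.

Conversion of V: V consumed = 0.707 × 753.6 = 532.8 mol/min = 2ξ₁ + 1ξ₂.
Selectivity: 1ξ₁ / (1ξ₂) = 8.91 → ξ₁ = 8.91 ξ₂.
Substitute: (2·8.91 + 1) ξ₂ = 532.8 → ξ₂ = 28.31 mol/min, ξ₁ = 252.2 mol/min.
Outlet amounts (n = n₀ + Σ ν·ξ):
  V: 753.6 − 2(252.2) − 1(28.31) = 220.8
  Q: 1116 − 3(252.2) − 1(28.31) = 331.3
  R: 0 + 1(252.2) = 252.2
  U: 0 + 1(28.31) = 28.31
Total out = 832.7 mol/min; y_U = 28.31 / 832.7 = 0.034.

0.034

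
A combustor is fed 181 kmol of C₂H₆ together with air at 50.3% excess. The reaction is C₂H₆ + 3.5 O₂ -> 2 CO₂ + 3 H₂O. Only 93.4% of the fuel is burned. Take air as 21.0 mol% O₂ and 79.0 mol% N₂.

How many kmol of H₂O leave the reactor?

507 kmol

Stoichiometric O₂ = 3.5 × 181 = 633.5 kmol; O₂ fed = 633.5 × 1.503 = 952.2 kmol.
N₂ fed = 952.2 × 79/21 = 3582 kmol.
Fuel reacted = 0.934 × 181 → ξ = 169.1 kmol.
Outlet (n = n₀ + ν ξ):
  C₂H₆: 181 − 1(169.1) = 11.95
  O₂: 952.2 − 3.5(169.1) = 360.5
  N₂: 3582 (inert)
  CO₂: 0 + 2(169.1) = 338.1
  H₂O: 0 + 3(169.1) = 507.2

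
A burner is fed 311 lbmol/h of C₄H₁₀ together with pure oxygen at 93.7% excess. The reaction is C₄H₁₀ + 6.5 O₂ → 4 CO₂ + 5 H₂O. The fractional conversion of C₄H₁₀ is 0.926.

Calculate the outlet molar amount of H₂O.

Stoichiometric O₂ = 6.5 × 311 = 2022 lbmol/h; O₂ fed = 2022 × 1.937 = 3916 lbmol/h.
Fuel reacted = 0.926 × 311 → ξ = 288 lbmol/h.
Outlet (n = n₀ + ν ξ):
  C₄H₁₀: 311 − 1(288) = 23.01
  O₂: 3916 − 6.5(288) = 2044
  CO₂: 0 + 4(288) = 1152
  H₂O: 0 + 5(288) = 1440

1440 lbmol/h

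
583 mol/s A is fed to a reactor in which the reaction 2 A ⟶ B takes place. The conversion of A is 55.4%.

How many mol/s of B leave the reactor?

161 mol/s

A reacted = 0.554 × 583 = 323 mol/s; ν_A = −2, so ξ = 323/2 = 161.5 mol/s.
Outlet amounts (n = n₀ + ν ξ):
  A: 583 − 2(161.5) = 260
  B: 0 + 1(161.5) = 161.5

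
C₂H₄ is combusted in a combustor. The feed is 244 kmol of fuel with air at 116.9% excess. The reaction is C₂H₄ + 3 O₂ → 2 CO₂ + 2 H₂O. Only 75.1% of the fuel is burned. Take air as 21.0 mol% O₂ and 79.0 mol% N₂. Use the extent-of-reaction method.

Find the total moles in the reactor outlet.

7800 kmol

Stoichiometric O₂ = 3 × 244 = 732 kmol; O₂ fed = 732 × 2.169 = 1588 kmol.
N₂ fed = 1588 × 79/21 = 5973 kmol.
Fuel reacted = 0.751 × 244 → ξ = 183.2 kmol.
Outlet (n = n₀ + ν ξ):
  C₂H₄: 244 − 1(183.2) = 60.76
  O₂: 1588 − 3(183.2) = 1038
  N₂: 5973 (inert)
  CO₂: 0 + 2(183.2) = 366.5
  H₂O: 0 + 2(183.2) = 366.5
Total out = 60.76 + 1038 + 5973 + 366.5 + 366.5 = 7805 kmol.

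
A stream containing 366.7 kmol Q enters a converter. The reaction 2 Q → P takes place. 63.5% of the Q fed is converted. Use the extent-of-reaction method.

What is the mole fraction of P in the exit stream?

0.465

Q reacted = 0.635 × 366.7 = 232.9 kmol; ν_Q = −2, so ξ = 232.9/2 = 116.4 kmol.
Outlet amounts (n = n₀ + ν ξ):
  Q: 366.7 − 2(116.4) = 133.8
  P: 0 + 1(116.4) = 116.4
Total out = 250.3 kmol; y_P = 116.4 / 250.3 = 0.4652.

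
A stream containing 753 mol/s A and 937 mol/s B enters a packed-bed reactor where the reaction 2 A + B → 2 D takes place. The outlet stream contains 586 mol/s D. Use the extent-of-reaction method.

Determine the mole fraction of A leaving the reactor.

0.12

For D: n = n₀ + 2ξ → 586 = 0 + 2ξ, giving ξ = 293 mol/s.
Outlet amounts (n = n₀ + ν ξ):
  A: 753 − 2(293) = 167
  B: 937 − 1(293) = 644
  D: 0 + 2(293) = 586
Total out = 1397 mol/s; y_A = 167 / 1397 = 0.1195.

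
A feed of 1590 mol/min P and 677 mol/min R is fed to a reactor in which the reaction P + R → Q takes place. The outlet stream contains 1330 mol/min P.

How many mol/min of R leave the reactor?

417 mol/min

For P: n = n₀ − 1ξ → 1330 = 1590 − 1ξ, giving ξ = 260 mol/min.
Outlet amounts (n = n₀ + ν ξ):
  P: 1590 − 1(260) = 1330
  R: 677 − 1(260) = 417
  Q: 0 + 1(260) = 260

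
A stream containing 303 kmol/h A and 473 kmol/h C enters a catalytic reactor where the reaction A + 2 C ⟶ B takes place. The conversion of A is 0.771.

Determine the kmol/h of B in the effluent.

A reacted = 0.771 × 303 = 233.6 kmol/h; ν_A = −1, so ξ = 233.6/1 = 233.6 kmol/h.
Outlet amounts (n = n₀ + ν ξ):
  A: 303 − 1(233.6) = 69.39
  C: 473 − 2(233.6) = 5.774
  B: 0 + 1(233.6) = 233.6

234 kmol/h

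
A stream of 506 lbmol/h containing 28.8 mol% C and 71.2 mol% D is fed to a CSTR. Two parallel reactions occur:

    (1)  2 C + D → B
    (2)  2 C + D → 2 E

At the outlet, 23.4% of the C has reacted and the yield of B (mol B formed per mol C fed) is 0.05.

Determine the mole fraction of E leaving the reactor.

0.0405

Yield of B: 1ξ₁ / 145.7 = 0.05 → ξ₁ = 7.286 lbmol/h.
Conversion of C: 2ξ₁ + 2ξ₂ = 0.234 × 145.7 = 34.1 → ξ₂ = 9.764 lbmol/h.
Outlet amounts (n = n₀ + Σ ν·ξ):
  C: 145.7 − 2(7.286) − 2(9.764) = 111.6
  D: 360.3 − 1(7.286) − 1(9.764) = 343.2
  B: 0 + 1(7.286) = 7.286
  E: 0 + 2(9.764) = 19.53
Total out = 481.7 lbmol/h; y_E = 19.53 / 481.7 = 0.04054.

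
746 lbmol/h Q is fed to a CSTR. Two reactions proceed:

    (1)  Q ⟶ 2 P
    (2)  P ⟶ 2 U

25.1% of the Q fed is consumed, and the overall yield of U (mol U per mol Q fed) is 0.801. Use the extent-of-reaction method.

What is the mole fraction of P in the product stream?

Conversion of Q: Q consumed = 1ξ₁ = 0.251 × 746 → ξ₁ = 187.2 lbmol/h.
Yield of U: 2ξ₂ / 746 = 0.801 → ξ₂ = 298.8 lbmol/h.
Outlet amounts (n = n₀ + Σ ν·ξ):
  Q: 746 − 1(187.2) = 558.8
  P: 0 + 2(187.2) − 1(298.8) = 75.72
  U: 0 + 2(298.8) = 597.5
Total out = 1232 lbmol/h; y_P = 75.72 / 1232 = 0.06146.

0.0615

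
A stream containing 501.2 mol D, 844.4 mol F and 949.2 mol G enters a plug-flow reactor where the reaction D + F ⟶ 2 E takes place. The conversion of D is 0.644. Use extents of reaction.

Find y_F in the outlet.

0.227

D reacted = 0.644 × 501.2 = 322.8 mol; ν_D = −1, so ξ = 322.8/1 = 322.8 mol.
Outlet amounts (n = n₀ + ν ξ):
  D: 501.2 − 1(322.8) = 178.4
  F: 844.4 − 1(322.8) = 521.6
  E: 0 + 2(322.8) = 645.5
  G: 949.2 (inert)
Total out = 2295 mol; y_F = 521.6 / 2295 = 0.2273.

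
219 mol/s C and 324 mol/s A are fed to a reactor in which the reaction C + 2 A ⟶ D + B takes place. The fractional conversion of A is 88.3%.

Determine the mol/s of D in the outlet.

143 mol/s

A reacted = 0.883 × 324 = 286.1 mol/s; ν_A = −2, so ξ = 286.1/2 = 143 mol/s.
Outlet amounts (n = n₀ + ν ξ):
  C: 219 − 1(143) = 75.95
  A: 324 − 2(143) = 37.91
  D: 0 + 1(143) = 143
  B: 0 + 1(143) = 143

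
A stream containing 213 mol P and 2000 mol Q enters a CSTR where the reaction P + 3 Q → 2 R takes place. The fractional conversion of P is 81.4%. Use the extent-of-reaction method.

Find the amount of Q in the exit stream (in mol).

1480 mol

P reacted = 0.814 × 213 = 173.4 mol; ν_P = −1, so ξ = 173.4/1 = 173.4 mol.
Outlet amounts (n = n₀ + ν ξ):
  P: 213 − 1(173.4) = 39.62
  Q: 2000 − 3(173.4) = 1480
  R: 0 + 2(173.4) = 346.8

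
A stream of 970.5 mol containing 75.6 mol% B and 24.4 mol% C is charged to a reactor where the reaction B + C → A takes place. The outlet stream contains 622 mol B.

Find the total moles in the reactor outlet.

For B: n = n₀ − 1ξ → 622 = 733.7 − 1ξ, giving ξ = 111.7 mol.
Outlet amounts (n = n₀ + ν ξ):
  B: 733.7 − 1(111.7) = 622
  C: 236.8 − 1(111.7) = 125.1
  A: 0 + 1(111.7) = 111.7
Total out = 622 + 125.1 + 111.7 = 858.8 mol.

859 mol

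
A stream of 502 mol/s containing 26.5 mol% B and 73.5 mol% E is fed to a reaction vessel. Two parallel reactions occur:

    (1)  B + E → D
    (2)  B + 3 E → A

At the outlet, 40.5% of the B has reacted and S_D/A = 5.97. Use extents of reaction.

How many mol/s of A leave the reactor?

Conversion of B: B consumed = 0.405 × 133 = 53.88 mol/s = 1ξ₁ + 1ξ₂.
Selectivity: 1ξ₁ / (1ξ₂) = 5.97 → ξ₁ = 5.97 ξ₂.
Substitute: (1·5.97 + 1) ξ₂ = 53.88 → ξ₂ = 7.73 mol/s, ξ₁ = 46.15 mol/s.
Outlet amounts (n = n₀ + Σ ν·ξ):
  B: 133 − 1(46.15) − 1(7.73) = 79.15
  E: 369 − 1(46.15) − 3(7.73) = 299.6
  D: 0 + 1(46.15) = 46.15
  A: 0 + 1(7.73) = 7.73

7.73 mol/s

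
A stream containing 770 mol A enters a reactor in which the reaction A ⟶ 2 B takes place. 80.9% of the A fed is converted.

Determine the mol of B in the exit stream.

A reacted = 0.809 × 770 = 622.9 mol; ν_A = −1, so ξ = 622.9/1 = 622.9 mol.
Outlet amounts (n = n₀ + ν ξ):
  A: 770 − 1(622.9) = 147.1
  B: 0 + 2(622.9) = 1246

1250 mol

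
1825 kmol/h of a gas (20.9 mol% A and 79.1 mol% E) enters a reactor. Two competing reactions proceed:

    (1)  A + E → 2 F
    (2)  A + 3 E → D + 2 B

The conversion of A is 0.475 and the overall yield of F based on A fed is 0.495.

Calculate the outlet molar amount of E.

1090 kmol/h

Yield of F: 2ξ₁ / 381.4 = 0.495 → ξ₁ = 94.4 kmol/h.
Conversion of A: 1ξ₁ + 1ξ₂ = 0.475 × 381.4 = 181.2 → ξ₂ = 86.77 kmol/h.
Outlet amounts (n = n₀ + Σ ν·ξ):
  A: 381.4 − 1(94.4) − 1(86.77) = 200.2
  E: 1444 − 1(94.4) − 3(86.77) = 1089
  F: 0 + 2(94.4) = 188.8
  D: 0 + 1(86.77) = 86.77
  B: 0 + 2(86.77) = 173.5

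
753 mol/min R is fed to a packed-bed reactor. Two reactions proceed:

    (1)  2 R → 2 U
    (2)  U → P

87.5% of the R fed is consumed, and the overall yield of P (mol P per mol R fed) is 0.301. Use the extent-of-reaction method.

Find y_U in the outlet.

Conversion of R: R consumed = 2ξ₁ = 0.875 × 753 → ξ₁ = 329.4 mol/min.
Yield of P: 1ξ₂ / 753 = 0.301 → ξ₂ = 226.7 mol/min.
Outlet amounts (n = n₀ + Σ ν·ξ):
  R: 753 − 2(329.4) = 94.12
  U: 0 + 2(329.4) − 1(226.7) = 432.2
  P: 0 + 1(226.7) = 226.7
Total out = 753 mol/min; y_U = 432.2 / 753 = 0.574.

0.574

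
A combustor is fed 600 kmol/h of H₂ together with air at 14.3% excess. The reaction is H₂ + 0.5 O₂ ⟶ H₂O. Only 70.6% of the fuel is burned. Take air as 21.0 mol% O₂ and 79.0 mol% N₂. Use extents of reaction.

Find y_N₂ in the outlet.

0.638

Stoichiometric O₂ = 0.5 × 600 = 300 kmol/h; O₂ fed = 300 × 1.143 = 342.9 kmol/h.
N₂ fed = 342.9 × 79/21 = 1290 kmol/h.
Fuel reacted = 0.706 × 600 → ξ = 423.6 kmol/h.
Outlet (n = n₀ + ν ξ):
  H₂: 600 − 1(423.6) = 176.4
  O₂: 342.9 − 0.5(423.6) = 131.1
  N₂: 1290 (inert)
  H₂O: 0 + 1(423.6) = 423.6
Total out = 2021 kmol/h; y_N₂ = 1290 / 2021 = 0.6383.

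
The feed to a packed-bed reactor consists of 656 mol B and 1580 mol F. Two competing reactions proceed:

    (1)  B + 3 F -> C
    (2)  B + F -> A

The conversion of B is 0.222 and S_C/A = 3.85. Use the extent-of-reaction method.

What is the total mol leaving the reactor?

1860 mol

Conversion of B: B consumed = 0.222 × 656 = 145.6 mol = 1ξ₁ + 1ξ₂.
Selectivity: 1ξ₁ / (1ξ₂) = 3.85 → ξ₁ = 3.85 ξ₂.
Substitute: (1·3.85 + 1) ξ₂ = 145.6 → ξ₂ = 30.03 mol, ξ₁ = 115.6 mol.
Outlet amounts (n = n₀ + Σ ν·ξ):
  B: 656 − 1(115.6) − 1(30.03) = 510.4
  F: 1580 − 3(115.6) − 1(30.03) = 1203
  C: 0 + 1(115.6) = 115.6
  A: 0 + 1(30.03) = 30.03
Total out = 510.4 + 1203 + 115.6 + 30.03 = 1859 mol.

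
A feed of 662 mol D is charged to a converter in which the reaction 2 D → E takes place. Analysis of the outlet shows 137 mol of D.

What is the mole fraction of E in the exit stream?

0.657

For D: n = n₀ − 2ξ → 137 = 662 − 2ξ, giving ξ = 262.5 mol.
Outlet amounts (n = n₀ + ν ξ):
  D: 662 − 2(262.5) = 137
  E: 0 + 1(262.5) = 262.5
Total out = 399.5 mol; y_E = 262.5 / 399.5 = 0.6571.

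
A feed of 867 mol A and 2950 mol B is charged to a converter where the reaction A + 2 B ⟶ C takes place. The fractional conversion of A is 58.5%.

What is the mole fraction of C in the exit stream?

A reacted = 0.585 × 867 = 507.2 mol; ν_A = −1, so ξ = 507.2/1 = 507.2 mol.
Outlet amounts (n = n₀ + ν ξ):
  A: 867 − 1(507.2) = 359.8
  B: 2950 − 2(507.2) = 1936
  C: 0 + 1(507.2) = 507.2
Total out = 2803 mol; y_C = 507.2 / 2803 = 0.181.

0.181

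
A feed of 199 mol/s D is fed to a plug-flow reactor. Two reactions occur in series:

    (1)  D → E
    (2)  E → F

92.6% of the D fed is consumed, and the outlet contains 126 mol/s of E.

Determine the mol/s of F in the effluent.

58.3 mol/s

Conversion of D: D consumed = 1ξ₁ = 0.926 × 199 → ξ₁ = 184.3 mol/s.
E balance: n_E = 0 + 1ξ₁ − 1ξ₂ = 126 → ξ₂ = (1·184.3 − 126)/1 = 58.27 mol/s.
Outlet amounts (n = n₀ + Σ ν·ξ):
  D: 199 − 1(184.3) = 14.73
  E: 0 + 1(184.3) − 1(58.27) = 126
  F: 0 + 1(58.27) = 58.27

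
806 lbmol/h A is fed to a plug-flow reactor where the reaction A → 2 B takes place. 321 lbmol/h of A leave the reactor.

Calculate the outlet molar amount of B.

970 lbmol/h

For A: n = n₀ − 1ξ → 321 = 806 − 1ξ, giving ξ = 485 lbmol/h.
Outlet amounts (n = n₀ + ν ξ):
  A: 806 − 1(485) = 321
  B: 0 + 2(485) = 970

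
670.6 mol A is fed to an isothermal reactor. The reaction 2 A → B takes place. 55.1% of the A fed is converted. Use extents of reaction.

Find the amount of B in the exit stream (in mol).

A reacted = 0.551 × 670.6 = 369.5 mol; ν_A = −2, so ξ = 369.5/2 = 184.8 mol.
Outlet amounts (n = n₀ + ν ξ):
  A: 670.6 − 2(184.8) = 301.1
  B: 0 + 1(184.8) = 184.8

185 mol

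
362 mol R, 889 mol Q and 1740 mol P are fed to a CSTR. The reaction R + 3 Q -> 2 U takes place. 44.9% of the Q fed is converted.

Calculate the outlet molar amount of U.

266 mol

Q reacted = 0.449 × 889 = 399.2 mol; ν_Q = −3, so ξ = 399.2/3 = 133.1 mol.
Outlet amounts (n = n₀ + ν ξ):
  R: 362 − 1(133.1) = 228.9
  Q: 889 − 3(133.1) = 489.8
  U: 0 + 2(133.1) = 266.1
  P: 1740 (inert)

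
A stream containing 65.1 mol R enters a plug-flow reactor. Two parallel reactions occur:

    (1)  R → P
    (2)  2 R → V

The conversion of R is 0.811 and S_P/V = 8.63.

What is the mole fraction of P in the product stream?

0.713

Conversion of R: R consumed = 0.811 × 65.1 = 52.8 mol = 1ξ₁ + 2ξ₂.
Selectivity: 1ξ₁ / (1ξ₂) = 8.63 → ξ₁ = 8.63 ξ₂.
Substitute: (1·8.63 + 2) ξ₂ = 52.8 → ξ₂ = 4.967 mol, ξ₁ = 42.86 mol.
Outlet amounts (n = n₀ + Σ ν·ξ):
  R: 65.1 − 1(42.86) − 2(4.967) = 12.3
  P: 0 + 1(42.86) = 42.86
  V: 0 + 1(4.967) = 4.967
Total out = 60.13 mol; y_P = 42.86 / 60.13 = 0.7128.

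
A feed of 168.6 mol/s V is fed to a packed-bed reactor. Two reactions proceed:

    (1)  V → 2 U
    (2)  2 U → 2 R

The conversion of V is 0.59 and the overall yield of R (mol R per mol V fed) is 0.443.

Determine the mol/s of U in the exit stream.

124 mol/s

Conversion of V: V consumed = 1ξ₁ = 0.59 × 168.6 → ξ₁ = 99.47 mol/s.
Yield of R: 2ξ₂ / 168.6 = 0.443 → ξ₂ = 37.34 mol/s.
Outlet amounts (n = n₀ + Σ ν·ξ):
  V: 168.6 − 1(99.47) = 69.13
  U: 0 + 2(99.47) − 2(37.34) = 124.3
  R: 0 + 2(37.34) = 74.69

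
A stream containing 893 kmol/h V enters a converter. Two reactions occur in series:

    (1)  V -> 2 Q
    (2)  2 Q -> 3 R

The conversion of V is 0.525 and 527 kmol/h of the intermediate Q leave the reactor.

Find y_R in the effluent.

0.393

Conversion of V: V consumed = 1ξ₁ = 0.525 × 893 → ξ₁ = 468.8 kmol/h.
Q balance: n_Q = 0 + 2ξ₁ − 2ξ₂ = 527 → ξ₂ = (2·468.8 − 527)/2 = 205.3 kmol/h.
Outlet amounts (n = n₀ + Σ ν·ξ):
  V: 893 − 1(468.8) = 424.2
  Q: 0 + 2(468.8) − 2(205.3) = 527
  R: 0 + 3(205.3) = 616
Total out = 1567 kmol/h; y_R = 616 / 1567 = 0.3931.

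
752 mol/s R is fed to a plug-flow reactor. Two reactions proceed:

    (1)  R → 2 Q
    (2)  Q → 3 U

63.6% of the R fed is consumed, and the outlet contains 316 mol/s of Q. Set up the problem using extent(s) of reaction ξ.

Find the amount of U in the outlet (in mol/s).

1920 mol/s

Conversion of R: R consumed = 1ξ₁ = 0.636 × 752 → ξ₁ = 478.3 mol/s.
Q balance: n_Q = 0 + 2ξ₁ − 1ξ₂ = 316 → ξ₂ = (2·478.3 − 316)/1 = 640.5 mol/s.
Outlet amounts (n = n₀ + Σ ν·ξ):
  R: 752 − 1(478.3) = 273.7
  Q: 0 + 2(478.3) − 1(640.5) = 316
  U: 0 + 3(640.5) = 1922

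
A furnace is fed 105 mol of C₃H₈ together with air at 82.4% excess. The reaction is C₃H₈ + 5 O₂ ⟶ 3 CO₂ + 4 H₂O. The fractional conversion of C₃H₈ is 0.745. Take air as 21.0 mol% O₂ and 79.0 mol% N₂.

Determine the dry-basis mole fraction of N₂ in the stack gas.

0.813

Stoichiometric O₂ = 5 × 105 = 525 mol; O₂ fed = 525 × 1.824 = 957.6 mol.
N₂ fed = 957.6 × 79/21 = 3602 mol.
Fuel reacted = 0.745 × 105 → ξ = 78.22 mol.
Outlet (n = n₀ + ν ξ):
  C₃H₈: 105 − 1(78.22) = 26.78
  O₂: 957.6 − 5(78.22) = 566.5
  N₂: 3602 (inert)
  CO₂: 0 + 3(78.22) = 234.7
  H₂O: 0 + 4(78.22) = 312.9
Dry total = 4430 mol; y_N₂ (dry) = 3602 / 4430 = 0.8131.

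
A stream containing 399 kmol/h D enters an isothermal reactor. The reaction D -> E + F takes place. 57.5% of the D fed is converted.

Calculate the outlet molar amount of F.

229 kmol/h

D reacted = 0.575 × 399 = 229.4 kmol/h; ν_D = −1, so ξ = 229.4/1 = 229.4 kmol/h.
Outlet amounts (n = n₀ + ν ξ):
  D: 399 − 1(229.4) = 169.6
  E: 0 + 1(229.4) = 229.4
  F: 0 + 1(229.4) = 229.4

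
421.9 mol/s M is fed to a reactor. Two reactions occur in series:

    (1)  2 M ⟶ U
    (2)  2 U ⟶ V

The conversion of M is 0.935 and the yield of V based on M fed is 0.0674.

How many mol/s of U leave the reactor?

140 mol/s

Conversion of M: M consumed = 2ξ₁ = 0.935 × 421.9 → ξ₁ = 197.2 mol/s.
Yield of V: 1ξ₂ / 421.9 = 0.0674 → ξ₂ = 28.44 mol/s.
Outlet amounts (n = n₀ + Σ ν·ξ):
  M: 421.9 − 2(197.2) = 27.42
  U: 0 + 1(197.2) − 2(28.44) = 140.4
  V: 0 + 1(28.44) = 28.44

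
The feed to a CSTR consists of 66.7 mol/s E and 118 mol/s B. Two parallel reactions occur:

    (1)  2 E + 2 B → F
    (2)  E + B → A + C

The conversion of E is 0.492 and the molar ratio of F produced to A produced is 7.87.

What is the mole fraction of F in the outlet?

0.111

Conversion of E: E consumed = 0.492 × 66.7 = 32.82 mol/s = 2ξ₁ + 1ξ₂.
Selectivity: 1ξ₁ / (1ξ₂) = 7.87 → ξ₁ = 7.87 ξ₂.
Substitute: (2·7.87 + 1) ξ₂ = 32.82 → ξ₂ = 1.96 mol/s, ξ₁ = 15.43 mol/s.
Outlet amounts (n = n₀ + Σ ν·ξ):
  E: 66.7 − 2(15.43) − 1(1.96) = 33.88
  B: 118 − 2(15.43) − 1(1.96) = 85.18
  F: 0 + 1(15.43) = 15.43
  A: 0 + 1(1.96) = 1.96
  C: 0 + 1(1.96) = 1.96
Total out = 138.4 mol/s; y_F = 15.43 / 138.4 = 0.1115.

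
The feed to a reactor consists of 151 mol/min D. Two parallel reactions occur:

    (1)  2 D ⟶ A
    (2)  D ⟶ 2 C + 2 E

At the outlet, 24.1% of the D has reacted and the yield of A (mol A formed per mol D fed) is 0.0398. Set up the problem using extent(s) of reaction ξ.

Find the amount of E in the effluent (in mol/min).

48.7 mol/min

Yield of A: 1ξ₁ / 151 = 0.0398 → ξ₁ = 6.01 mol/min.
Conversion of D: 2ξ₁ + 1ξ₂ = 0.241 × 151 = 36.39 → ξ₂ = 24.37 mol/min.
Outlet amounts (n = n₀ + Σ ν·ξ):
  D: 151 − 2(6.01) − 1(24.37) = 114.6
  A: 0 + 1(6.01) = 6.01
  C: 0 + 2(24.37) = 48.74
  E: 0 + 2(24.37) = 48.74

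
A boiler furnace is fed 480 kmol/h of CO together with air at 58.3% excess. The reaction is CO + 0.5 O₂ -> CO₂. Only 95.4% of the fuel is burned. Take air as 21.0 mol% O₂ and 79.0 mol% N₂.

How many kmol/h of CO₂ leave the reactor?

458 kmol/h

Stoichiometric O₂ = 0.5 × 480 = 240 kmol/h; O₂ fed = 240 × 1.583 = 379.9 kmol/h.
N₂ fed = 379.9 × 79/21 = 1429 kmol/h.
Fuel reacted = 0.954 × 480 → ξ = 457.9 kmol/h.
Outlet (n = n₀ + ν ξ):
  CO: 480 − 1(457.9) = 22.08
  O₂: 379.9 − 0.5(457.9) = 151
  N₂: 1429 (inert)
  CO₂: 0 + 1(457.9) = 457.9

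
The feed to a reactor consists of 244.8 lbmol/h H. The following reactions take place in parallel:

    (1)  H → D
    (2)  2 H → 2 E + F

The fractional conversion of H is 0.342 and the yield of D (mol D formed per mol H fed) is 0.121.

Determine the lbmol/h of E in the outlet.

54.1 lbmol/h

Yield of D: 1ξ₁ / 244.8 = 0.121 → ξ₁ = 29.62 lbmol/h.
Conversion of H: 1ξ₁ + 2ξ₂ = 0.342 × 244.8 = 83.72 → ξ₂ = 27.05 lbmol/h.
Outlet amounts (n = n₀ + Σ ν·ξ):
  H: 244.8 − 1(29.62) − 2(27.05) = 161.1
  D: 0 + 1(29.62) = 29.62
  E: 0 + 2(27.05) = 54.1
  F: 0 + 1(27.05) = 27.05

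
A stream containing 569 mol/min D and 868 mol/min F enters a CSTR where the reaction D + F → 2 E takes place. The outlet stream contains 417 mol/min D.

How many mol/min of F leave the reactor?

For D: n = n₀ − 1ξ → 417 = 569 − 1ξ, giving ξ = 152 mol/min.
Outlet amounts (n = n₀ + ν ξ):
  D: 569 − 1(152) = 417
  F: 868 − 1(152) = 716
  E: 0 + 2(152) = 304

716 mol/min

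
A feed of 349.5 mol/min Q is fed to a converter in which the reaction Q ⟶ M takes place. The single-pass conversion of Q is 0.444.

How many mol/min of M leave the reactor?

155 mol/min

Q reacted = 0.444 × 349.5 = 155.2 mol/min; ν_Q = −1, so ξ = 155.2/1 = 155.2 mol/min.
Outlet amounts (n = n₀ + ν ξ):
  Q: 349.5 − 1(155.2) = 194.3
  M: 0 + 1(155.2) = 155.2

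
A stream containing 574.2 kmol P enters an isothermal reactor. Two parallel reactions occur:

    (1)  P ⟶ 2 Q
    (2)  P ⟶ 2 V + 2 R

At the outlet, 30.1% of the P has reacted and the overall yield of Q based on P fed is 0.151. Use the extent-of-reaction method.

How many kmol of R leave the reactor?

259 kmol

Yield of Q: 2ξ₁ / 574.2 = 0.151 → ξ₁ = 43.35 kmol.
Conversion of P: 1ξ₁ + 1ξ₂ = 0.301 × 574.2 = 172.8 → ξ₂ = 129.5 kmol.
Outlet amounts (n = n₀ + Σ ν·ξ):
  P: 574.2 − 1(43.35) − 1(129.5) = 401.4
  Q: 0 + 2(43.35) = 86.7
  V: 0 + 2(129.5) = 259
  R: 0 + 2(129.5) = 259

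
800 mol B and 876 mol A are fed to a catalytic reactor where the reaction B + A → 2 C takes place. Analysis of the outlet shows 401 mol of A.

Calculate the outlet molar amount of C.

950 mol

For A: n = n₀ − 1ξ → 401 = 876 − 1ξ, giving ξ = 475 mol.
Outlet amounts (n = n₀ + ν ξ):
  B: 800 − 1(475) = 325
  A: 876 − 1(475) = 401
  C: 0 + 2(475) = 950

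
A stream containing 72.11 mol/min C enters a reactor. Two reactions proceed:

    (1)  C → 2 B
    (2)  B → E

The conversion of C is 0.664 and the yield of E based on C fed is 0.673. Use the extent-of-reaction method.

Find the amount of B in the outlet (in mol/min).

Conversion of C: C consumed = 1ξ₁ = 0.664 × 72.11 → ξ₁ = 47.88 mol/min.
Yield of E: 1ξ₂ / 72.11 = 0.673 → ξ₂ = 48.53 mol/min.
Outlet amounts (n = n₀ + Σ ν·ξ):
  C: 72.11 − 1(47.88) = 24.23
  B: 0 + 2(47.88) − 1(48.53) = 47.23
  E: 0 + 1(48.53) = 48.53

47.2 mol/min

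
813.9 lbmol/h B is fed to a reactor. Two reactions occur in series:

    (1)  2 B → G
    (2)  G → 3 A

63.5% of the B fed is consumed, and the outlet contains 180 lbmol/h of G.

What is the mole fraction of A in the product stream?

Conversion of B: B consumed = 2ξ₁ = 0.635 × 813.9 → ξ₁ = 258.4 lbmol/h.
G balance: n_G = 0 + 1ξ₁ − 1ξ₂ = 180 → ξ₂ = (1·258.4 − 180)/1 = 78.41 lbmol/h.
Outlet amounts (n = n₀ + Σ ν·ξ):
  B: 813.9 − 2(258.4) = 297.1
  G: 0 + 1(258.4) − 1(78.41) = 180
  A: 0 + 3(78.41) = 235.2
Total out = 712.3 lbmol/h; y_A = 235.2 / 712.3 = 0.3302.

0.33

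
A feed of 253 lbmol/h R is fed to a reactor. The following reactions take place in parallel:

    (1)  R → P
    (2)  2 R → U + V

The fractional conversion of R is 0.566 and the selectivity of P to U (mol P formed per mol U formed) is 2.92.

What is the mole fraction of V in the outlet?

0.115

Conversion of R: R consumed = 0.566 × 253 = 143.2 lbmol/h = 1ξ₁ + 2ξ₂.
Selectivity: 1ξ₁ / (1ξ₂) = 2.92 → ξ₁ = 2.92 ξ₂.
Substitute: (1·2.92 + 2) ξ₂ = 143.2 → ξ₂ = 29.11 lbmol/h, ξ₁ = 84.99 lbmol/h.
Outlet amounts (n = n₀ + Σ ν·ξ):
  R: 253 − 1(84.99) − 2(29.11) = 109.8
  P: 0 + 1(84.99) = 84.99
  U: 0 + 1(29.11) = 29.11
  V: 0 + 1(29.11) = 29.11
Total out = 253 lbmol/h; y_V = 29.11 / 253 = 0.115.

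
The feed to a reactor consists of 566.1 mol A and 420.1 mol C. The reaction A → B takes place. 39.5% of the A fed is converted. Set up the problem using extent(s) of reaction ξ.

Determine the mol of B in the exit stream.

A reacted = 0.395 × 566.1 = 223.6 mol; ν_A = −1, so ξ = 223.6/1 = 223.6 mol.
Outlet amounts (n = n₀ + ν ξ):
  A: 566.1 − 1(223.6) = 342.5
  B: 0 + 1(223.6) = 223.6
  C: 420.1 (inert)

224 mol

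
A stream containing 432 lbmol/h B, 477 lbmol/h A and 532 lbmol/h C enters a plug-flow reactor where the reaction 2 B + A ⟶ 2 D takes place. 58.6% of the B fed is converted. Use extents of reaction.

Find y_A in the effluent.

B reacted = 0.586 × 432 = 253.2 lbmol/h; ν_B = −2, so ξ = 253.2/2 = 126.6 lbmol/h.
Outlet amounts (n = n₀ + ν ξ):
  B: 432 − 2(126.6) = 178.8
  A: 477 − 1(126.6) = 350.4
  D: 0 + 2(126.6) = 253.2
  C: 532 (inert)
Total out = 1314 lbmol/h; y_A = 350.4 / 1314 = 0.2666.

0.267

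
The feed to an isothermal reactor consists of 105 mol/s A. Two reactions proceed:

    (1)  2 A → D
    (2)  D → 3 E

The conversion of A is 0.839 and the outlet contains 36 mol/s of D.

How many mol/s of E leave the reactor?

24.1 mol/s

Conversion of A: A consumed = 2ξ₁ = 0.839 × 105 → ξ₁ = 44.05 mol/s.
D balance: n_D = 0 + 1ξ₁ − 1ξ₂ = 36 → ξ₂ = (1·44.05 − 36)/1 = 8.047 mol/s.
Outlet amounts (n = n₀ + Σ ν·ξ):
  A: 105 − 2(44.05) = 16.91
  D: 0 + 1(44.05) − 1(8.047) = 36
  E: 0 + 3(8.047) = 24.14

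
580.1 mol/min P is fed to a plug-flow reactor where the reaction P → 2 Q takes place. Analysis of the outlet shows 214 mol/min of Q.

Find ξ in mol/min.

ξ = 107 mol/min

For Q: n = n₀ + 2ξ → 214 = 0 + 2ξ, giving ξ = 107 mol/min.
Outlet amounts (n = n₀ + ν ξ):
  P: 580.1 − 1(107) = 473.1
  Q: 0 + 2(107) = 214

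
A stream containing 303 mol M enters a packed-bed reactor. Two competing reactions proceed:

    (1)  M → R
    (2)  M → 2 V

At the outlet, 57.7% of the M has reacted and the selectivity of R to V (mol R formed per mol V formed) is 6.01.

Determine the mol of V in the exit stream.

Conversion of M: M consumed = 0.577 × 303 = 174.8 mol = 1ξ₁ + 1ξ₂.
Selectivity: 1ξ₁ / (2ξ₂) = 6.01 → ξ₁ = 12.02 ξ₂.
Substitute: (1·12.02 + 1) ξ₂ = 174.8 → ξ₂ = 13.43 mol, ξ₁ = 161.4 mol.
Outlet amounts (n = n₀ + Σ ν·ξ):
  M: 303 − 1(161.4) − 1(13.43) = 128.2
  R: 0 + 1(161.4) = 161.4
  V: 0 + 2(13.43) = 26.86

26.9 mol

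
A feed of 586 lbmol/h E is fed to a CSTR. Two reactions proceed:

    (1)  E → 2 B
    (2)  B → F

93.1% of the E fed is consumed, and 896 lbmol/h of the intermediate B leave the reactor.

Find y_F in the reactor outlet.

Conversion of E: E consumed = 1ξ₁ = 0.931 × 586 → ξ₁ = 545.6 lbmol/h.
B balance: n_B = 0 + 2ξ₁ − 1ξ₂ = 896 → ξ₂ = (2·545.6 − 896)/1 = 195.1 lbmol/h.
Outlet amounts (n = n₀ + Σ ν·ξ):
  E: 586 − 1(545.6) = 40.43
  B: 0 + 2(545.6) − 1(195.1) = 896
  F: 0 + 1(195.1) = 195.1
Total out = 1132 lbmol/h; y_F = 195.1 / 1132 = 0.1724.

0.172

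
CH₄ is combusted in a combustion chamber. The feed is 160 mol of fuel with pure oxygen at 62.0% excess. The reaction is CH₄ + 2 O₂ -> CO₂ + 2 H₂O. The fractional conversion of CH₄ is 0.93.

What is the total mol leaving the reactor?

678 mol

Stoichiometric O₂ = 2 × 160 = 320 mol; O₂ fed = 320 × 1.620 = 518.4 mol.
Fuel reacted = 0.93 × 160 → ξ = 148.8 mol.
Outlet (n = n₀ + ν ξ):
  CH₄: 160 − 1(148.8) = 11.2
  O₂: 518.4 − 2(148.8) = 220.8
  CO₂: 0 + 1(148.8) = 148.8
  H₂O: 0 + 2(148.8) = 297.6
Total out = 11.2 + 220.8 + 148.8 + 297.6 = 678.4 mol.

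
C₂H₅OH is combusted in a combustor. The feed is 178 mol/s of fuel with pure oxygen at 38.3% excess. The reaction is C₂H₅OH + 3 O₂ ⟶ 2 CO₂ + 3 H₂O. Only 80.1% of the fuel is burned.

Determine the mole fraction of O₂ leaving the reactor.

Stoichiometric O₂ = 3 × 178 = 534 mol/s; O₂ fed = 534 × 1.383 = 738.5 mol/s.
Fuel reacted = 0.801 × 178 → ξ = 142.6 mol/s.
Outlet (n = n₀ + ν ξ):
  C₂H₅OH: 178 − 1(142.6) = 35.42
  O₂: 738.5 − 3(142.6) = 310.8
  CO₂: 0 + 2(142.6) = 285.2
  H₂O: 0 + 3(142.6) = 427.7
Total out = 1059 mol/s; y_O₂ = 310.8 / 1059 = 0.2934.

0.293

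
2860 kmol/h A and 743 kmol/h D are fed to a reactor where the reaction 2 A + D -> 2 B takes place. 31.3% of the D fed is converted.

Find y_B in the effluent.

D reacted = 0.313 × 743 = 232.6 kmol/h; ν_D = −1, so ξ = 232.6/1 = 232.6 kmol/h.
Outlet amounts (n = n₀ + ν ξ):
  A: 2860 − 2(232.6) = 2395
  D: 743 − 1(232.6) = 510.4
  B: 0 + 2(232.6) = 465.1
Total out = 3370 kmol/h; y_B = 465.1 / 3370 = 0.138.

0.138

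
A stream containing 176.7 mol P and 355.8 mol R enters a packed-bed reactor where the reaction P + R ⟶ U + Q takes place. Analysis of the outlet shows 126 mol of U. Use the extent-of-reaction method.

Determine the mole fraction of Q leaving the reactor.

For U: n = n₀ + 1ξ → 126 = 0 + 1ξ, giving ξ = 126 mol.
Outlet amounts (n = n₀ + ν ξ):
  P: 176.7 − 1(126) = 50.7
  R: 355.8 − 1(126) = 229.8
  U: 0 + 1(126) = 126
  Q: 0 + 1(126) = 126
Total out = 532.5 mol; y_Q = 126 / 532.5 = 0.2366.

0.237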